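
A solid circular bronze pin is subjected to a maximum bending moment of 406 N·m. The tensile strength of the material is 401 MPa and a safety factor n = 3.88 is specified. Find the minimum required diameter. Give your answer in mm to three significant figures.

d = 34.2 mm

σ_allow = 401/3.88 = 103.4 MPa.
For a solid circular section σ = 32M/(πd³), so d³ = 32M/(π σ_allow) = 32×406000/(π×103.4) = 40010 mm³.
d = 34.20 mm.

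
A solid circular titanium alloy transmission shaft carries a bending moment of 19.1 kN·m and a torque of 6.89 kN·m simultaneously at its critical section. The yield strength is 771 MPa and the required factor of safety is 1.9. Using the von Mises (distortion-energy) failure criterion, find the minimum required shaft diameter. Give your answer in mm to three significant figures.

d = 79.5 mm

σ_allow = σ_y/n = 771/1.9 = 405.8 MPa.
For a solid shaft σ_b = 32M/(πd³) and τ = 16T/(πd³), so the von Mises stress is σ' = (16/πd³)·√(4M²+3T²).
√(4M²+3T²) = √(4×(1.910×10^7)² + 3×(6.890×10^6)²) = 4.002×10^7 N·mm.
d³ = 16×4.002×10^7/(π×405.8) = 502300 mm³.
d = 79.49 mm.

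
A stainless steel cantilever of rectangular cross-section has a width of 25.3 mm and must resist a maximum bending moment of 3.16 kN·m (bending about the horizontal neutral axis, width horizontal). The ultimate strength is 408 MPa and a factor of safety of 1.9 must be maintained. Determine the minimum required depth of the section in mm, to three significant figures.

σ_allow = 408/1.9 = 214.7 MPa.
For a rectangular section σ = 6M/(bh²), so h² = 6M/(b σ_allow) = 6×3160000/(25.3×214.7) = 3490 mm².
h = 59.08 mm.

h = 59.1 mm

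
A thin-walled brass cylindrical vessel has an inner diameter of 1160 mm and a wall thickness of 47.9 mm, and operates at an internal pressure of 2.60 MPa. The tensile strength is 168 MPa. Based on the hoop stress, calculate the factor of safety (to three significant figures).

n = 5.34

σ_h = pD/(2t) = 2.60×1160/(2×47.9) = 31.48 MPa.
n = 168/31.48 = 5.336.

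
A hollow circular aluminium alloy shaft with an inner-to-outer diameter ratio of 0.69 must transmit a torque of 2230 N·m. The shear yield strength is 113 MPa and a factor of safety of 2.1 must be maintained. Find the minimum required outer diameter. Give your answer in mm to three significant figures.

d_o = 64.9 mm

τ_allow = 113/2.1 = 53.81 MPa.
For a hollow shaft τ = 16T/[πd_o³(1−k⁴)] with k = 0.69, so 1−k⁴ = 0.7733.
d_o³ = 16T/[π τ_allow (1−k⁴)] = 16×2230000/(π×53.81×0.7733) = 272900 mm³.
d_o = 64.87 mm.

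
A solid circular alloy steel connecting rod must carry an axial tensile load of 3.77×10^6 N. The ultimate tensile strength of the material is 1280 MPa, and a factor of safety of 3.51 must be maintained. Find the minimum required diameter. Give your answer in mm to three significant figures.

d = 115 mm

Allowable stress σ_allow = 1280/3.51 = 364.7 MPa.
Required area A = F/σ_allow = 3770000/364.7 = 10340 mm².
A = πd²/4 → d = √(4A/π) = 114.7 mm.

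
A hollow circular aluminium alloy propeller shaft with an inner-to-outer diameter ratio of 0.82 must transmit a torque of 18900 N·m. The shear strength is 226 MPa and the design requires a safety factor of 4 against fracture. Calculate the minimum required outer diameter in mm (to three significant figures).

d_o = 146 mm

τ_allow = 226/4 = 56.50 MPa.
For a hollow shaft τ = 16T/[πd_o³(1−k⁴)] with k = 0.82, so 1−k⁴ = 0.5479.
d_o³ = 16T/[π τ_allow (1−k⁴)] = 16×1.8900×10^7/(π×56.50×0.5479) = 3.110×10^6 mm³.
d_o = 146.0 mm.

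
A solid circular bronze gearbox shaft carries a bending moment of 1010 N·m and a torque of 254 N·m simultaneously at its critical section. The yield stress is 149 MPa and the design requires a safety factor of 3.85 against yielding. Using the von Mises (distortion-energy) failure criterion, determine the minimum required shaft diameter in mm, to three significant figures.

σ_allow = σ_y/n = 149/3.85 = 38.70 MPa.
For a solid shaft σ_b = 32M/(πd³) and τ = 16T/(πd³), so the von Mises stress is σ' = (16/πd³)·√(4M²+3T²).
√(4M²+3T²) = √(4×(1.010×10^6)² + 3×(254000)²) = 2.067×10^6 N·mm.
d³ = 16×2.067×10^6/(π×38.70) = 272100 mm³.
d = 64.80 mm.

d = 64.8 mm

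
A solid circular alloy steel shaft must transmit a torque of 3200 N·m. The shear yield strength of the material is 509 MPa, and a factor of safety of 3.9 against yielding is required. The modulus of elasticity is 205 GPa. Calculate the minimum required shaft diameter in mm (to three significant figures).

Allowable shear stress τ_allow = 509/3.9 = 130.5 MPa.
For a solid shaft τ = 16T/(πd³), so d³ = 16T/(π τ_allow) = 16×3200000/(π×130.5) = 124900 mm³.
d = (124900)^(1/3) = 49.98 mm.

d = 50.0 mm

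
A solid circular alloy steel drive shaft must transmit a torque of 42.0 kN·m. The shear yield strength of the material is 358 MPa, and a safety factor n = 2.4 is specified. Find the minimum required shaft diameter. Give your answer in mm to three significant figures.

d = 113 mm

Allowable shear stress τ_allow = 358/2.4 = 149.2 MPa.
For a solid shaft τ = 16T/(πd³), so d³ = 16T/(π τ_allow) = 16×4.2000×10^7/(π×149.2) = 1.434×10^6 mm³.
d = (1.434×10^6)^(1/3) = 112.8 mm.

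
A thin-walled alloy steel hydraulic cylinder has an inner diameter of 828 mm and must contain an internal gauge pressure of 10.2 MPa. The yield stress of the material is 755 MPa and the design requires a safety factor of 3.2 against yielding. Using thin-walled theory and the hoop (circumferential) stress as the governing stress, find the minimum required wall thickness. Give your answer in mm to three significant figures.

t = 17.9 mm

σ_allow = 755/3.2 = 235.9 MPa.
Hoop stress σ_h = pD/(2t), so t = pD/(2σ_allow) = 10.2×828/(2×235.9) = 17.90 mm.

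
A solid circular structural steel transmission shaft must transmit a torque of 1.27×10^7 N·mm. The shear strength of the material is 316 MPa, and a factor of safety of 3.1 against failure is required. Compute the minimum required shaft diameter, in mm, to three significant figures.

Allowable shear stress τ_allow = 316/3.1 = 101.9 MPa.
For a solid shaft τ = 16T/(πd³), so d³ = 16T/(π τ_allow) = 16×1.2700×10^7/(π×101.9) = 634500 mm³.
d = (634500)^(1/3) = 85.93 mm.

d = 85.9 mm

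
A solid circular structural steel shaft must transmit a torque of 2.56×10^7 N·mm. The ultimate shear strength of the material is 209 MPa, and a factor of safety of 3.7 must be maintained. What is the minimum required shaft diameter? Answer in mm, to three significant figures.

d = 132 mm

Allowable shear stress τ_allow = 209/3.7 = 56.49 MPa.
For a solid shaft τ = 16T/(πd³), so d³ = 16T/(π τ_allow) = 16×2.5600×10^7/(π×56.49) = 2.308×10^6 mm³.
d = (2.308×10^6)^(1/3) = 132.2 mm.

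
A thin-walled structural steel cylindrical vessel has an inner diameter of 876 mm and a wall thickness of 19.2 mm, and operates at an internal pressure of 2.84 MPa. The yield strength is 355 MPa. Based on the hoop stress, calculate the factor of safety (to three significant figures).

n = 5.48

σ_h = pD/(2t) = 2.84×876/(2×19.2) = 64.79 MPa.
n = 355/64.79 = 5.479.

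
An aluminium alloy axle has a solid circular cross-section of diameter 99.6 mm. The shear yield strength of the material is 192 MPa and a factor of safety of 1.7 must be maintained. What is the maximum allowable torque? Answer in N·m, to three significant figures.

T_allow = 21900 N·m

τ_allow = 192/1.7 = 112.9 MPa.
For a solid shaft T_allow = τ_allow·πd³/16; πd³/16 = π×99.6³/16 = 194000 mm³.
T_allow = 112.9×194000 = 2.191×10^7 N·mm = 21910 N·m.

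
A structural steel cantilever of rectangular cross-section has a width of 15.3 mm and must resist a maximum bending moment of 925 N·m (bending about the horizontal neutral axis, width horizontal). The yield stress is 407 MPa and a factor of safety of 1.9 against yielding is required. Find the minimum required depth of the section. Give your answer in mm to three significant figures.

σ_allow = 407/1.9 = 214.2 MPa.
For a rectangular section σ = 6M/(bh²), so h² = 6M/(b σ_allow) = 6×925000/(15.3×214.2) = 1693 mm².
h = 41.15 mm.

h = 41.2 mm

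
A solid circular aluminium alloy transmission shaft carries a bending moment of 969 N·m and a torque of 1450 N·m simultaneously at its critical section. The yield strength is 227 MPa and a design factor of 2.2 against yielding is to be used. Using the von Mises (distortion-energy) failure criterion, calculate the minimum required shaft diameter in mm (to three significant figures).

d = 53.9 mm

σ_allow = σ_y/n = 227/2.2 = 103.2 MPa.
For a solid shaft σ_b = 32M/(πd³) and τ = 16T/(πd³), so the von Mises stress is σ' = (16/πd³)·√(4M²+3T²).
√(4M²+3T²) = √(4×(969000)² + 3×(1.450×10^6)²) = 3.172×10^6 N·mm.
d³ = 16×3.172×10^6/(π×103.2) = 156600 mm³.
d = 53.90 mm.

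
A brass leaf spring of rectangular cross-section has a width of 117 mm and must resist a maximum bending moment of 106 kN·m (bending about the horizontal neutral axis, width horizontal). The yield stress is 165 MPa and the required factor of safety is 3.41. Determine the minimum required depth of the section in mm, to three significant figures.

h = 335 mm

σ_allow = 165/3.41 = 48.39 MPa.
For a rectangular section σ = 6M/(bh²), so h² = 6M/(b σ_allow) = 6×1.0600×10^8/(117×48.39) = 112300 mm².
h = 335.2 mm.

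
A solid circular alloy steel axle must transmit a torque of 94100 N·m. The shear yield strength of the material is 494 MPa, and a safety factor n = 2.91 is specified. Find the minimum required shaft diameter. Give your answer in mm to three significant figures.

d = 141 mm

Allowable shear stress τ_allow = 494/2.91 = 169.8 MPa.
For a solid shaft τ = 16T/(πd³), so d³ = 16T/(π τ_allow) = 16×9.4100×10^7/(π×169.8) = 2.823×10^6 mm³.
d = (2.823×10^6)^(1/3) = 141.3 mm.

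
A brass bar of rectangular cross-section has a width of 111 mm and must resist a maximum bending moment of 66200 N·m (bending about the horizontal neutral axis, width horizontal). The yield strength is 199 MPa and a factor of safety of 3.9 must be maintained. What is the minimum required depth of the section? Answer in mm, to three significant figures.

σ_allow = 199/3.9 = 51.03 MPa.
For a rectangular section σ = 6M/(bh²), so h² = 6M/(b σ_allow) = 6×6.6200×10^7/(111×51.03) = 70130 mm².
h = 264.8 mm.

h = 265 mm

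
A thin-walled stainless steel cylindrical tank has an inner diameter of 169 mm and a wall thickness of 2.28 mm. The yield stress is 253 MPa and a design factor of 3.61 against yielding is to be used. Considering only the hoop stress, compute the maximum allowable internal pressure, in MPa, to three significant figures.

σ_allow = 253/3.61 = 70.08 MPa.
σ_h = pD/(2t) → p_allow = 2σ_allow t/D = 2×70.08×2.28/169 = 1.891 MPa.

p_allow = 1.89 MPa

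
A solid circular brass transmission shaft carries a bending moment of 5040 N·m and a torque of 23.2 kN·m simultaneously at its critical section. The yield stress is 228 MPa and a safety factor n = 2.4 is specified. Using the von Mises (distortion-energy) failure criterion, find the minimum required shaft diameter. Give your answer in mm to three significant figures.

d = 130 mm

σ_allow = σ_y/n = 228/2.4 = 95.00 MPa.
For a solid shaft σ_b = 32M/(πd³) and τ = 16T/(πd³), so the von Mises stress is σ' = (16/πd³)·√(4M²+3T²).
√(4M²+3T²) = √(4×(5.040×10^6)² + 3×(2.320×10^7)²) = 4.143×10^7 N·mm.
d³ = 16×4.143×10^7/(π×95.00) = 2.221×10^6 mm³.
d = 130.5 mm.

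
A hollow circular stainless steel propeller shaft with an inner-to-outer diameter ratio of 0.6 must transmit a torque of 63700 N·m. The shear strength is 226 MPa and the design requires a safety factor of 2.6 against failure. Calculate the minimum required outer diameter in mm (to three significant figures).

d_o = 162 mm

τ_allow = 226/2.6 = 86.92 MPa.
For a hollow shaft τ = 16T/[πd_o³(1−k⁴)] with k = 0.6, so 1−k⁴ = 0.8704.
d_o³ = 16T/[π τ_allow (1−k⁴)] = 16×6.3700×10^7/(π×86.92×0.8704) = 4.288×10^6 mm³.
d_o = 162.5 mm.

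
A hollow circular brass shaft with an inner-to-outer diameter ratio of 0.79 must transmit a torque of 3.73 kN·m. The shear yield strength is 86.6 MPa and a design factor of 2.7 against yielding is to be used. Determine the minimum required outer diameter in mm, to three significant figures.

d_o = 99.0 mm

τ_allow = 86.6/2.7 = 32.07 MPa.
For a hollow shaft τ = 16T/[πd_o³(1−k⁴)] with k = 0.79, so 1−k⁴ = 0.6105.
d_o³ = 16T/[π τ_allow (1−k⁴)] = 16×3730000/(π×32.07×0.6105) = 970200 mm³.
d_o = 98.99 mm.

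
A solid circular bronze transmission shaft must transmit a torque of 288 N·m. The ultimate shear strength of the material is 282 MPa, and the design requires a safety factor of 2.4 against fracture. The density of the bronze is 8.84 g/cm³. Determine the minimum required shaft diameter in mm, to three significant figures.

Allowable shear stress τ_allow = 282/2.4 = 117.5 MPa.
For a solid shaft τ = 16T/(πd³), so d³ = 16T/(π τ_allow) = 16×288000/(π×117.5) = 12480 mm³.
d = (12480)^(1/3) = 23.20 mm.

d = 23.2 mm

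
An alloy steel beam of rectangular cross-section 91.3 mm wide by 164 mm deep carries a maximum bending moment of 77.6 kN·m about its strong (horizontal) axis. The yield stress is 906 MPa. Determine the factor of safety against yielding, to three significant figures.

n = 4.78

Section modulus S = bh²/6 = 91.3×164²/6 = 409300 mm³.
σ = M/S = 7.7600×10^7/409300 = 189.6 MPa.
n = 906/189.6 = 4.778.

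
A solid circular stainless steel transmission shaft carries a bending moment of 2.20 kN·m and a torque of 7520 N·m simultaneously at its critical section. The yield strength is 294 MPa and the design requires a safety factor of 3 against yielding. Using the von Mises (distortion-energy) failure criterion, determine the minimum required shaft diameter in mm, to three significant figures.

σ_allow = σ_y/n = 294/3 = 98.00 MPa.
For a solid shaft σ_b = 32M/(πd³) and τ = 16T/(πd³), so the von Mises stress is σ' = (16/πd³)·√(4M²+3T²).
√(4M²+3T²) = √(4×(2.200×10^6)² + 3×(7.520×10^6)²) = 1.375×10^7 N·mm.
d³ = 16×1.375×10^7/(π×98.00) = 714500 mm³.
d = 89.40 mm.

d = 89.4 mm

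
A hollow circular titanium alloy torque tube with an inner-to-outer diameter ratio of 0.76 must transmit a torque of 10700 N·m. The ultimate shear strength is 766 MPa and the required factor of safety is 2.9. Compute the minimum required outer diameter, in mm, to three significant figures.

d_o = 67.6 mm

τ_allow = 766/2.9 = 264.1 MPa.
For a hollow shaft τ = 16T/[πd_o³(1−k⁴)] with k = 0.76, so 1−k⁴ = 0.6664.
d_o³ = 16T/[π τ_allow (1−k⁴)] = 16×1.0700×10^7/(π×264.1×0.6664) = 309600 mm³.
d_o = 67.65 mm.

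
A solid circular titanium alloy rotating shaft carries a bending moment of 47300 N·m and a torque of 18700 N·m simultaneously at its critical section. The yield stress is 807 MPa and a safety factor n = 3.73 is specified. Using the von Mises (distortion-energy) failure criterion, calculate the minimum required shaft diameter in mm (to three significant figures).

d = 133 mm

σ_allow = σ_y/n = 807/3.73 = 216.4 MPa.
For a solid shaft σ_b = 32M/(πd³) and τ = 16T/(πd³), so the von Mises stress is σ' = (16/πd³)·√(4M²+3T²).
√(4M²+3T²) = √(4×(4.730×10^7)² + 3×(1.870×10^7)²) = 9.999×10^7 N·mm.
d³ = 16×9.999×10^7/(π×216.4) = 2.354×10^6 mm³.
d = 133.0 mm.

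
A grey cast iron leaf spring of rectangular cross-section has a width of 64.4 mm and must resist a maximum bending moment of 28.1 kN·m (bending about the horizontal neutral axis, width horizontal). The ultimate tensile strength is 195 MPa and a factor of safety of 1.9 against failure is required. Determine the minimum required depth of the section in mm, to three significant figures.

h = 160 mm

σ_allow = 195/1.9 = 102.6 MPa.
For a rectangular section σ = 6M/(bh²), so h² = 6M/(b σ_allow) = 6×2.8100×10^7/(64.4×102.6) = 25510 mm².
h = 159.7 mm.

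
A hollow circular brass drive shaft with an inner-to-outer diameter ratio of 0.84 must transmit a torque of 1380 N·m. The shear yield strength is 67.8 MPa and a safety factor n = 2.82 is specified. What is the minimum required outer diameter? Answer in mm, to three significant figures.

τ_allow = 67.8/2.82 = 24.04 MPa.
For a hollow shaft τ = 16T/[πd_o³(1−k⁴)] with k = 0.84, so 1−k⁴ = 0.5021.
d_o³ = 16T/[π τ_allow (1−k⁴)] = 16×1380000/(π×24.04×0.5021) = 582200 mm³.
d_o = 83.50 mm.

d_o = 83.5 mm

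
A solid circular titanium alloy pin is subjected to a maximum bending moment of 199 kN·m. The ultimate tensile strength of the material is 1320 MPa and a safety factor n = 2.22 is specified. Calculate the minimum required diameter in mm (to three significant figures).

σ_allow = 1320/2.22 = 594.6 MPa.
For a solid circular section σ = 32M/(πd³), so d³ = 32M/(π σ_allow) = 32×1.9900×10^8/(π×594.6) = 3.409×10^6 mm³.
d = 150.5 mm.

d = 151 mm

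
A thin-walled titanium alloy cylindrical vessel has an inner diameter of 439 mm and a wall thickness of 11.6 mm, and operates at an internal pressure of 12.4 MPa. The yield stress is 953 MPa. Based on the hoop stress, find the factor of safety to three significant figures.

σ_h = pD/(2t) = 12.4×439/(2×11.6) = 234.6 MPa.
n = 953/234.6 = 4.062.

n = 4.06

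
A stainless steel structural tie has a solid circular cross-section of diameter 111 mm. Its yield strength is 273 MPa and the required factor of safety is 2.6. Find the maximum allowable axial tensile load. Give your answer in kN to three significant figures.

F_allow = 1020 kN

σ_allow = 273/2.6 = 105.0 MPa.
A = πd²/4 = π×111²/4 = 9677 mm².
F_allow = σ_allow × A = 105.0×9677 = 1.016×10^6 N.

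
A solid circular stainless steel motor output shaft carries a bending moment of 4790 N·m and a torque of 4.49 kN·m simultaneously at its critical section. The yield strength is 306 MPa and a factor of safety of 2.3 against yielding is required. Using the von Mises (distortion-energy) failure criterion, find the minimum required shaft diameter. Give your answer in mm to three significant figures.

σ_allow = σ_y/n = 306/2.3 = 133.0 MPa.
For a solid shaft σ_b = 32M/(πd³) and τ = 16T/(πd³), so the von Mises stress is σ' = (16/πd³)·√(4M²+3T²).
√(4M²+3T²) = √(4×(4.790×10^6)² + 3×(4.490×10^6)²) = 1.234×10^7 N·mm.
d³ = 16×1.234×10^7/(π×133.0) = 472400 mm³.
d = 77.88 mm.

d = 77.9 mm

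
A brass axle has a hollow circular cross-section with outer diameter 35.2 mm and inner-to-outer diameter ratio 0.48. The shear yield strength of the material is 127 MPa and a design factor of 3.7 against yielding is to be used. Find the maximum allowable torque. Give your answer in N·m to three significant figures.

T_allow = 278 N·m

τ_allow = 127/3.7 = 34.32 MPa.
For a hollow shaft T_allow = τ_allow·πd_o³(1−k⁴)/16 with 1−k⁴ = 0.9469, so πd_o³(1−k⁴)/16 = 8109 mm³.
T_allow = 34.32×8109 = 278300 N·mm = 278.3 N·m.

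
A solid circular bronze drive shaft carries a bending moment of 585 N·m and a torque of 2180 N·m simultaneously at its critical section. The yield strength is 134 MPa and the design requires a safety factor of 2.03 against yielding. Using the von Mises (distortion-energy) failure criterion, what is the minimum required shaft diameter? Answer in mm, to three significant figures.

d = 67.3 mm

σ_allow = σ_y/n = 134/2.03 = 66.01 MPa.
For a solid shaft σ_b = 32M/(πd³) and τ = 16T/(πd³), so the von Mises stress is σ' = (16/πd³)·√(4M²+3T²).
√(4M²+3T²) = √(4×(585000)² + 3×(2.180×10^6)²) = 3.953×10^6 N·mm.
d³ = 16×3.953×10^6/(π×66.01) = 305000 mm³.
d = 67.31 mm.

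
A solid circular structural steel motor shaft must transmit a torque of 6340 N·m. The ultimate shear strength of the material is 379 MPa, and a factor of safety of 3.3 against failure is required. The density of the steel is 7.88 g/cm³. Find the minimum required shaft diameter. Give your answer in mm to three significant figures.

Allowable shear stress τ_allow = 379/3.3 = 114.8 MPa.
For a solid shaft τ = 16T/(πd³), so d³ = 16T/(π τ_allow) = 16×6340000/(π×114.8) = 281100 mm³.
d = (281100)^(1/3) = 65.51 mm.

d = 65.5 mm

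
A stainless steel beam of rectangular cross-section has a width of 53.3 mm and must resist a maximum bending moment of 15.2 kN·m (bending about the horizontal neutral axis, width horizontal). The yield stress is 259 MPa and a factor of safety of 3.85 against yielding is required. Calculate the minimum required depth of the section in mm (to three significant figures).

h = 159 mm

σ_allow = 259/3.85 = 67.27 MPa.
For a rectangular section σ = 6M/(bh²), so h² = 6M/(b σ_allow) = 6×1.5200×10^7/(53.3×67.27) = 25430 mm².
h = 159.5 mm.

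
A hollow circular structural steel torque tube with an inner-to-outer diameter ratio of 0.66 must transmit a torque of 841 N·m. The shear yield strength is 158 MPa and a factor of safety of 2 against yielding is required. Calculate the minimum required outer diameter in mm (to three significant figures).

τ_allow = 158/2 = 79.00 MPa.
For a hollow shaft τ = 16T/[πd_o³(1−k⁴)] with k = 0.66, so 1−k⁴ = 0.8103.
d_o³ = 16T/[π τ_allow (1−k⁴)] = 16×841000/(π×79.00×0.8103) = 66910 mm³.
d_o = 40.60 mm.

d_o = 40.6 mm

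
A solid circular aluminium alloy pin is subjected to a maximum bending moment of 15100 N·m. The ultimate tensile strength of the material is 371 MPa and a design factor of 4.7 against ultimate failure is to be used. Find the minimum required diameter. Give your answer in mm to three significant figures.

σ_allow = 371/4.7 = 78.94 MPa.
For a solid circular section σ = 32M/(πd³), so d³ = 32M/(π σ_allow) = 32×1.5100×10^7/(π×78.94) = 1.949×10^6 mm³.
d = 124.9 mm.

d = 125 mm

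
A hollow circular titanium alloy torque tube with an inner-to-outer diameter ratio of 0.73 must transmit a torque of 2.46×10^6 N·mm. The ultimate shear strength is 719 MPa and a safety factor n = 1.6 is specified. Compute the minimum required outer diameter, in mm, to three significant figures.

d_o = 33.9 mm

τ_allow = 719/1.6 = 449.4 MPa.
For a hollow shaft τ = 16T/[πd_o³(1−k⁴)] with k = 0.73, so 1−k⁴ = 0.7160.
d_o³ = 16T/[π τ_allow (1−k⁴)] = 16×2460000/(π×449.4×0.7160) = 38940 mm³.
d_o = 33.89 mm.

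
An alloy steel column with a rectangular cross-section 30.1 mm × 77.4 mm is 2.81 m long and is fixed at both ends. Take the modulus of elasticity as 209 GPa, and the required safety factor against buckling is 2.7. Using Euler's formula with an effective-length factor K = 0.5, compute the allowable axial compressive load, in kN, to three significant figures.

Buckling occurs about the weak axis: I_min = h·b³/12 = 77.4×30.1³/12 = 175900 mm⁴ (b = 30.1 mm is the smaller dimension).
Effective length L_e = KL = 0.5×2.81 m = 1405 mm.
Euler critical load P_cr = π²EI/L_e² = π²×209000×175900/1405² = 183800 N.
P_allow = P_cr/n = 183800/2.7 = 68080 N.

P_allow = 68.1 kN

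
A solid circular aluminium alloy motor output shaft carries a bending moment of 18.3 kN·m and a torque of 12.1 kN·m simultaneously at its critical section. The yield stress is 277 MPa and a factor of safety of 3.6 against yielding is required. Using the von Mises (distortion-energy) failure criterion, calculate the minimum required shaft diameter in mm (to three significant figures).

d = 141 mm

σ_allow = σ_y/n = 277/3.6 = 76.94 MPa.
For a solid shaft σ_b = 32M/(πd³) and τ = 16T/(πd³), so the von Mises stress is σ' = (16/πd³)·√(4M²+3T²).
√(4M²+3T²) = √(4×(1.830×10^7)² + 3×(1.210×10^7)²) = 4.218×10^7 N·mm.
d³ = 16×4.218×10^7/(π×76.94) = 2.792×10^6 mm³.
d = 140.8 mm.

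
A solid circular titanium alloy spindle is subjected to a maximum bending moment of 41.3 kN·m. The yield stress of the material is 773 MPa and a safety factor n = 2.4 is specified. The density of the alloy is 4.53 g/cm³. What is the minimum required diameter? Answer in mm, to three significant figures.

σ_allow = 773/2.4 = 322.1 MPa.
For a solid circular section σ = 32M/(πd³), so d³ = 32M/(π σ_allow) = 32×4.1300×10^7/(π×322.1) = 1.306×10^6 mm³.
d = 109.3 mm.

d = 109 mm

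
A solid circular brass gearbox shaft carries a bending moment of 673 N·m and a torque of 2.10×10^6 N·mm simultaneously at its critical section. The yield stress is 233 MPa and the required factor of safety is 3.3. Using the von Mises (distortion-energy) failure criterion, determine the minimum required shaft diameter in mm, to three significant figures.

d = 65.4 mm

σ_allow = σ_y/n = 233/3.3 = 70.61 MPa.
For a solid shaft σ_b = 32M/(πd³) and τ = 16T/(πd³), so the von Mises stress is σ' = (16/πd³)·√(4M²+3T²).
√(4M²+3T²) = √(4×(673000)² + 3×(2.100×10^6)²) = 3.878×10^6 N·mm.
d³ = 16×3.878×10^6/(π×70.61) = 279800 mm³.
d = 65.40 mm.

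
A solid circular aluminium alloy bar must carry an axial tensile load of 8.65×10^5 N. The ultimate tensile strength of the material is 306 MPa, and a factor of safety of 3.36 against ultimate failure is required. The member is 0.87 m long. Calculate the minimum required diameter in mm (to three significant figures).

d = 110 mm

Allowable stress σ_allow = 306/3.36 = 91.07 MPa.
Required area A = F/σ_allow = 865000/91.07 = 9498 mm².
A = πd²/4 → d = √(4A/π) = 110.0 mm.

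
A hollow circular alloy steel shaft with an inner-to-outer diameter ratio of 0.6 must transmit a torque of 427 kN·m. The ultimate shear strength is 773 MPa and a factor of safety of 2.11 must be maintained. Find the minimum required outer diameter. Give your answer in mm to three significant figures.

τ_allow = 773/2.11 = 366.4 MPa.
For a hollow shaft τ = 16T/[πd_o³(1−k⁴)] with k = 0.6, so 1−k⁴ = 0.8704.
d_o³ = 16T/[π τ_allow (1−k⁴)] = 16×4.2700×10^8/(π×366.4×0.8704) = 6.820×10^6 mm³.
d_o = 189.6 mm.

d_o = 190 mm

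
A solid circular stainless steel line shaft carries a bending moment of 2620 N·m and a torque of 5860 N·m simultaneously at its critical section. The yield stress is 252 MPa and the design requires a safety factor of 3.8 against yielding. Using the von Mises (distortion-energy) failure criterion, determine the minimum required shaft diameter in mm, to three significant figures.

σ_allow = σ_y/n = 252/3.8 = 66.32 MPa.
For a solid shaft σ_b = 32M/(πd³) and τ = 16T/(πd³), so the von Mises stress is σ' = (16/πd³)·√(4M²+3T²).
√(4M²+3T²) = √(4×(2.620×10^6)² + 3×(5.860×10^6)²) = 1.142×10^7 N·mm.
d³ = 16×1.142×10^7/(π×66.32) = 877200 mm³.
d = 95.73 mm.

d = 95.7 mm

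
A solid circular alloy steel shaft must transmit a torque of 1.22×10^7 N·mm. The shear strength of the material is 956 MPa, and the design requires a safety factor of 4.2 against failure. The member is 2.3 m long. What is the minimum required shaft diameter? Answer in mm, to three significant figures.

Allowable shear stress τ_allow = 956/4.2 = 227.6 MPa.
For a solid shaft τ = 16T/(πd³), so d³ = 16T/(π τ_allow) = 16×1.2200×10^7/(π×227.6) = 273000 mm³.
d = (273000)^(1/3) = 64.87 mm.

d = 64.9 mm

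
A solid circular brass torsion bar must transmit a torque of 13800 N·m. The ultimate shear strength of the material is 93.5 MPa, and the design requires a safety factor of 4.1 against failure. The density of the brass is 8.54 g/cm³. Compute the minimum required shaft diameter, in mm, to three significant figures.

d = 146 mm

Allowable shear stress τ_allow = 93.5/4.1 = 22.80 MPa.
For a solid shaft τ = 16T/(πd³), so d³ = 16T/(π τ_allow) = 16×1.3800×10^7/(π×22.80) = 3.082×10^6 mm³.
d = (3.082×10^6)^(1/3) = 145.5 mm.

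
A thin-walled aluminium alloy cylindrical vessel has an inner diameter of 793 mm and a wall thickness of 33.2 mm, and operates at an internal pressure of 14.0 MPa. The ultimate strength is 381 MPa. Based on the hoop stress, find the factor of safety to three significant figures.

n = 2.28

σ_h = pD/(2t) = 14.0×793/(2×33.2) = 167.2 MPa.
n = 381/167.2 = 2.279.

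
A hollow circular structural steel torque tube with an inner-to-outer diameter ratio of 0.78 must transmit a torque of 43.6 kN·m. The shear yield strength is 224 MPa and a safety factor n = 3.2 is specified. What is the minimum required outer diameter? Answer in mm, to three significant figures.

τ_allow = 224/3.2 = 70.00 MPa.
For a hollow shaft τ = 16T/[πd_o³(1−k⁴)] with k = 0.78, so 1−k⁴ = 0.6298.
d_o³ = 16T/[π τ_allow (1−k⁴)] = 16×4.3600×10^7/(π×70.00×0.6298) = 5.036×10^6 mm³.
d_o = 171.4 mm.

d_o = 171 mm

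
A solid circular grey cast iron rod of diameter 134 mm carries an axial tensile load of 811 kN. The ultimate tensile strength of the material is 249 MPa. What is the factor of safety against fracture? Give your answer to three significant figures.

A = πd²/4 = 14100 mm².
σ = F/A = 811000/14100 = 57.51 MPa.
n = 249/57.51 = 4.330.

n = 4.33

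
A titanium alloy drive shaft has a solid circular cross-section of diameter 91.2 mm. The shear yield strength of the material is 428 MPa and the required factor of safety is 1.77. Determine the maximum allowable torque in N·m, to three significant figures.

τ_allow = 428/1.77 = 241.8 MPa.
For a solid shaft T_allow = τ_allow·πd³/16; πd³/16 = π×91.2³/16 = 148900 mm³.
T_allow = 241.8×148900 = 3.602×10^7 N·mm = 36020 N·m.

T_allow = 36000 N·m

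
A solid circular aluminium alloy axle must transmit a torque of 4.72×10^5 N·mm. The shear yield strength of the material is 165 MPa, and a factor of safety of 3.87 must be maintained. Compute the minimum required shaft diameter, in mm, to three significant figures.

d = 38.3 mm

Allowable shear stress τ_allow = 165/3.87 = 42.64 MPa.
For a solid shaft τ = 16T/(πd³), so d³ = 16T/(π τ_allow) = 16×472000/(π×42.64) = 56380 mm³.
d = (56380)^(1/3) = 38.35 mm.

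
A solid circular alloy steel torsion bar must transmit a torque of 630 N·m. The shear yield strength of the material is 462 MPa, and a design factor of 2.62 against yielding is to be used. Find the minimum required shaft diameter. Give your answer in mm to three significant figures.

d = 26.3 mm

Allowable shear stress τ_allow = 462/2.62 = 176.3 MPa.
For a solid shaft τ = 16T/(πd³), so d³ = 16T/(π τ_allow) = 16×630000/(π×176.3) = 18200 mm³.
d = (18200)^(1/3) = 26.30 mm.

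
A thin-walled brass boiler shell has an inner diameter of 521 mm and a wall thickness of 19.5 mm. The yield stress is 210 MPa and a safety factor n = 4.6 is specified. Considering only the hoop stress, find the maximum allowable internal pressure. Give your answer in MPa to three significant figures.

σ_allow = 210/4.6 = 45.65 MPa.
σ_h = pD/(2t) → p_allow = 2σ_allow t/D = 2×45.65×19.5/521 = 3.417 MPa.

p_allow = 3.42 MPa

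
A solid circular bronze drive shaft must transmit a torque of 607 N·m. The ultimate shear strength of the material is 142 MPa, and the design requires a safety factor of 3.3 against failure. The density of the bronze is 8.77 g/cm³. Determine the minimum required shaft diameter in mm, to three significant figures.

Allowable shear stress τ_allow = 142/3.3 = 43.03 MPa.
For a solid shaft τ = 16T/(πd³), so d³ = 16T/(π τ_allow) = 16×607000/(π×43.03) = 71840 mm³.
d = (71840)^(1/3) = 41.57 mm.

d = 41.6 mm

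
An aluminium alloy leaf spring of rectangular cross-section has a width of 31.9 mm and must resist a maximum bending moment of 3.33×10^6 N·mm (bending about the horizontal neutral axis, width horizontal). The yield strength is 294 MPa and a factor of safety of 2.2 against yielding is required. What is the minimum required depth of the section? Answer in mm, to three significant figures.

h = 68.5 mm

σ_allow = 294/2.2 = 133.6 MPa.
For a rectangular section σ = 6M/(bh²), so h² = 6M/(b σ_allow) = 6×3330000/(31.9×133.6) = 4687 mm².
h = 68.46 mm.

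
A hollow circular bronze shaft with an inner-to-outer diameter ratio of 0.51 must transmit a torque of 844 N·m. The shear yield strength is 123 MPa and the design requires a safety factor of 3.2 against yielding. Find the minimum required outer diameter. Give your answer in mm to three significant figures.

τ_allow = 123/3.2 = 38.44 MPa.
For a hollow shaft τ = 16T/[πd_o³(1−k⁴)] with k = 0.51, so 1−k⁴ = 0.9323.
d_o³ = 16T/[π τ_allow (1−k⁴)] = 16×844000/(π×38.44×0.9323) = 119900 mm³.
d_o = 49.32 mm.

d_o = 49.3 mm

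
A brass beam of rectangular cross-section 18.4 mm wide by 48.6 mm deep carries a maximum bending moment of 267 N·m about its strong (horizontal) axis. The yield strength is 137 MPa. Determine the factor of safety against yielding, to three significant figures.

Section modulus S = bh²/6 = 18.4×48.6²/6 = 7243 mm³.
σ = M/S = 267000/7243 = 36.86 MPa.
n = 137/36.86 = 3.717.

n = 3.72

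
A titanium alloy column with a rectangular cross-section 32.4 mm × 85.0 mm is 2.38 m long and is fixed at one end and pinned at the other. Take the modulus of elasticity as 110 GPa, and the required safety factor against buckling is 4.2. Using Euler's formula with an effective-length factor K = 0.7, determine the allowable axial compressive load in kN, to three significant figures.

Buckling occurs about the weak axis: I_min = h·b³/12 = 85.0×32.4³/12 = 240900 mm⁴ (b = 32.4 mm is the smaller dimension).
Effective length L_e = KL = 0.7×2.38 m = 1666 mm.
Euler critical load P_cr = π²EI/L_e² = π²×110000×240900/1666² = 94240 N.
P_allow = P_cr/n = 94240/4.2 = 22440 N.

P_allow = 22.4 kN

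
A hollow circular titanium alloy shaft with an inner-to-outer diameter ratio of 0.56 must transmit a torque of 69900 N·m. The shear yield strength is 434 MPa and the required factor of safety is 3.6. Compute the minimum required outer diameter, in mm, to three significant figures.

d_o = 149 mm

τ_allow = 434/3.6 = 120.6 MPa.
For a hollow shaft τ = 16T/[πd_o³(1−k⁴)] with k = 0.56, so 1−k⁴ = 0.9017.
d_o³ = 16T/[π τ_allow (1−k⁴)] = 16×6.9900×10^7/(π×120.6×0.9017) = 3.275×10^6 mm³.
d_o = 148.5 mm.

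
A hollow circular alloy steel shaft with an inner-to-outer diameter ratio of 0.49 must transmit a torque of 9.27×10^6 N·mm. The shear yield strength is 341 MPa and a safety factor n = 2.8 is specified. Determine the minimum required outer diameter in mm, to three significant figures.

τ_allow = 341/2.8 = 121.8 MPa.
For a hollow shaft τ = 16T/[πd_o³(1−k⁴)] with k = 0.49, so 1−k⁴ = 0.9424.
d_o³ = 16T/[π τ_allow (1−k⁴)] = 16×9270000/(π×121.8×0.9424) = 411400 mm³.
d_o = 74.37 mm.

d_o = 74.4 mm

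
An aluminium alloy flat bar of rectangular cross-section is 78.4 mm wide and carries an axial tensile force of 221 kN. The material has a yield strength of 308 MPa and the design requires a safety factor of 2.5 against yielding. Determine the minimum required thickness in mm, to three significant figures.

σ_allow = 308/2.5 = 123.2 MPa.
Required area A = F/σ_allow = 221000/123.2 = 1794 mm².
t = A/w = 1794/78.4 = 22.88 mm.

t = 22.9 mm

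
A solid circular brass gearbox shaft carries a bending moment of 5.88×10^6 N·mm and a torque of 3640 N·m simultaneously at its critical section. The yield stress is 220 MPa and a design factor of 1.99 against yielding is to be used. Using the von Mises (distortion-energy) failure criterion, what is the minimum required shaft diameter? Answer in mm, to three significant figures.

d = 85.0 mm

σ_allow = σ_y/n = 220/1.99 = 110.6 MPa.
For a solid shaft σ_b = 32M/(πd³) and τ = 16T/(πd³), so the von Mises stress is σ' = (16/πd³)·√(4M²+3T²).
√(4M²+3T²) = √(4×(5.880×10^6)² + 3×(3.640×10^6)²) = 1.334×10^7 N·mm.
d³ = 16×1.334×10^7/(π×110.6) = 614700 mm³.
d = 85.03 mm.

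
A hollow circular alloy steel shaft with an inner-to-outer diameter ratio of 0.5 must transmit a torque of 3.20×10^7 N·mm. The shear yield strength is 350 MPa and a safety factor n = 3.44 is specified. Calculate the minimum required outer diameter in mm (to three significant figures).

d_o = 120 mm

τ_allow = 350/3.44 = 101.7 MPa.
For a hollow shaft τ = 16T/[πd_o³(1−k⁴)] with k = 0.5, so 1−k⁴ = 0.9375.
d_o³ = 16T/[π τ_allow (1−k⁴)] = 16×3.2000×10^7/(π×101.7×0.9375) = 1.709×10^6 mm³.
d_o = 119.5 mm.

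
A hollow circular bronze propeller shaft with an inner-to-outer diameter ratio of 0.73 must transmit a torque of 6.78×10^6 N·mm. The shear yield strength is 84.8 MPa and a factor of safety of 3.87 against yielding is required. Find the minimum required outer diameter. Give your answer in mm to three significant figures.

d_o = 130 mm

τ_allow = 84.8/3.87 = 21.91 MPa.
For a hollow shaft τ = 16T/[πd_o³(1−k⁴)] with k = 0.73, so 1−k⁴ = 0.7160.
d_o³ = 16T/[π τ_allow (1−k⁴)] = 16×6780000/(π×21.91×0.7160) = 2.201×10^6 mm³.
d_o = 130.1 mm.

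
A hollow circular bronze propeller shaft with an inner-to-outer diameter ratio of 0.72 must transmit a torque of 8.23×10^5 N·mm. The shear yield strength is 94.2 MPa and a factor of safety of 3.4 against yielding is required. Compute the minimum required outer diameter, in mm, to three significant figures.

τ_allow = 94.2/3.4 = 27.71 MPa.
For a hollow shaft τ = 16T/[πd_o³(1−k⁴)] with k = 0.72, so 1−k⁴ = 0.7313.
d_o³ = 16T/[π τ_allow (1−k⁴)] = 16×823000/(π×27.71×0.7313) = 206900 mm³.
d_o = 59.14 mm.

d_o = 59.1 mm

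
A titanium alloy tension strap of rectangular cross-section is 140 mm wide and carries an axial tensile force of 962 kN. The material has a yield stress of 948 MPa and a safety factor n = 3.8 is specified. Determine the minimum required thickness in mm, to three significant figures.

σ_allow = 948/3.8 = 249.5 MPa.
Required area A = F/σ_allow = 962000/249.5 = 3856 mm².
t = A/w = 3856/140 = 27.54 mm.

t = 27.5 mm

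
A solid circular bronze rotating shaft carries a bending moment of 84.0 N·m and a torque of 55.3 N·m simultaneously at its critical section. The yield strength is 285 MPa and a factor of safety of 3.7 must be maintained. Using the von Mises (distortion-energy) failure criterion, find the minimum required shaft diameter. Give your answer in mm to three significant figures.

d = 23.4 mm

σ_allow = σ_y/n = 285/3.7 = 77.03 MPa.
For a solid shaft σ_b = 32M/(πd³) and τ = 16T/(πd³), so the von Mises stress is σ' = (16/πd³)·√(4M²+3T²).
√(4M²+3T²) = √(4×(84000)² + 3×(55300)²) = 193400 N·mm.
d³ = 16×193400/(π×77.03) = 12790 mm³.
d = 23.38 mm.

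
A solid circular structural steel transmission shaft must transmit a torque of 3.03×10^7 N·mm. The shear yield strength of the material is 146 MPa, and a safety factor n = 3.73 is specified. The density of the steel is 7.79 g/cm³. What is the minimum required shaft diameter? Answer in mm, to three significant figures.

d = 158 mm

Allowable shear stress τ_allow = 146/3.73 = 39.14 MPa.
For a solid shaft τ = 16T/(πd³), so d³ = 16T/(π τ_allow) = 16×3.0300×10^7/(π×39.14) = 3.942×10^6 mm³.
d = (3.942×10^6)^(1/3) = 158.0 mm.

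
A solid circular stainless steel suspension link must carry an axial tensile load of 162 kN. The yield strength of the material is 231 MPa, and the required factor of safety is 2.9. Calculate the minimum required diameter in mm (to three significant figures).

d = 50.9 mm

Allowable stress σ_allow = 231/2.9 = 79.66 MPa.
Required area A = F/σ_allow = 162000/79.66 = 2034 mm².
A = πd²/4 → d = √(4A/π) = 50.89 mm.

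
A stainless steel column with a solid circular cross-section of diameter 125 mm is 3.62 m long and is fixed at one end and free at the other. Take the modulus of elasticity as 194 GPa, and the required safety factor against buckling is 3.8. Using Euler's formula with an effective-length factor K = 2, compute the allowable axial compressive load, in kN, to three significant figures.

I = πd⁴/64 = π×125⁴/64 = 1.198×10^7 mm⁴.
Effective length L_e = KL = 2×3.62 m = 7240 mm.
Euler critical load P_cr = π²EI/L_e² = π²×194000×1.198×10^7/7240² = 437800 N.
P_allow = P_cr/n = 437800/3.8 = 115200 N.

P_allow = 115 kN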